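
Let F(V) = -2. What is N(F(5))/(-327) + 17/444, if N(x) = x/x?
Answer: 1705/48396 ≈ 0.035230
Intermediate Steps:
N(x) = 1
N(F(5))/(-327) + 17/444 = 1/(-327) + 17/444 = 1*(-1/327) + 17*(1/444) = -1/327 + 17/444 = 1705/48396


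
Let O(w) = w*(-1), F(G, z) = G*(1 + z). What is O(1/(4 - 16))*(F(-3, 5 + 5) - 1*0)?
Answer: -11/4 ≈ -2.7500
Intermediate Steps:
O(w) = -w
O(1/(4 - 16))*(F(-3, 5 + 5) - 1*0) = (-1/(4 - 16))*(-3*(1 + (5 + 5)) - 1*0) = (-1/(-12))*(-3*(1 + 10) + 0) = (-1*(-1/12))*(-3*11 + 0) = (-33 + 0)/12 = (1/12)*(-33) = -11/4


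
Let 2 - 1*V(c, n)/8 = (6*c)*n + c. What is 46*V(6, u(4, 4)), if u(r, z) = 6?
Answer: -80960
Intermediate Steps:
V(c, n) = 16 - 8*c - 48*c*n (V(c, n) = 16 - 8*((6*c)*n + c) = 16 - 8*(6*c*n + c) = 16 - 8*(c + 6*c*n) = 16 + (-8*c - 48*c*n) = 16 - 8*c - 48*c*n)
46*V(6, u(4, 4)) = 46*(16 - 8*6 - 48*6*6) = 46*(16 - 48 - 1728) = 46*(-1760) = -80960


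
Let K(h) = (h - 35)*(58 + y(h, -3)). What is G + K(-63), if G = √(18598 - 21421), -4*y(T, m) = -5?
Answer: -11613/2 + I*√2823 ≈ -5806.5 + 53.132*I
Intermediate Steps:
y(T, m) = 5/4 (y(T, m) = -¼*(-5) = 5/4)
G = I*√2823 (G = √(-2823) = I*√2823 ≈ 53.132*I)
K(h) = -8295/4 + 237*h/4 (K(h) = (h - 35)*(58 + 5/4) = (-35 + h)*(237/4) = -8295/4 + 237*h/4)
G + K(-63) = I*√2823 + (-8295/4 + (237/4)*(-63)) = I*√2823 + (-8295/4 - 14931/4) = I*√2823 - 11613/2 = -11613/2 + I*√2823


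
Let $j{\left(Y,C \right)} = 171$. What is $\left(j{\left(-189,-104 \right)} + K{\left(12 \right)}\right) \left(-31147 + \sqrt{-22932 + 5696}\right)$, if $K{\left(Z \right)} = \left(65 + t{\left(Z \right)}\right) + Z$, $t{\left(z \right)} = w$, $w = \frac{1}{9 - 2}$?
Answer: $- \frac{54102339}{7} + \frac{3474 i \sqrt{4309}}{7} \approx -7.7289 \cdot 10^{6} + 32578.0 i$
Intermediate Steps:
$w = \frac{1}{7} \approx 0.14286$
$t{\left(z \right)} = \frac{1}{7}$
$K{\left(Z \right)} = \frac{456}{7} + Z$ ($K{\left(Z \right)} = \left(65 + \frac{1}{7}\right) + Z = \frac{456}{7} + Z$)
$\left(j{\left(-189,-104 \right)} + K{\left(12 \right)}\right) \left(-31147 + \sqrt{-22932 + 5696}\right) = \left(171 + \left(\frac{456}{7} + 12\right)\right) \left(-31147 + \sqrt{-22932 + 5696}\right) = \left(171 + \frac{540}{7}\right) \left(-31147 + \sqrt{-17236}\right) = \frac{1737 \left(-31147 + 2 i \sqrt{4309}\right)}{7} = - \frac{54102339}{7} + \frac{3474 i \sqrt{4309}}{7}$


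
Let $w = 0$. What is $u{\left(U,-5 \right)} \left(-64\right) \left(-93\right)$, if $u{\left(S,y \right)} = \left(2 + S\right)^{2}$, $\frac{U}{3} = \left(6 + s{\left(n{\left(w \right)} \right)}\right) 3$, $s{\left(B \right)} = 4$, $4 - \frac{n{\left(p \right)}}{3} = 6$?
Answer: $50377728$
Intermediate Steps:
$n{\left(p \right)} = -6$ ($n{\left(p \right)} = 12 - 18 = -6$)
$U = 90$ ($U = 3 \left(6 + 4\right) 3 = 3 \cdot 10 \cdot 3 = 3 \cdot 30 = 90$)
$u{\left(U,-5 \right)} \left(-64\right) \left(-93\right) = \left(2 + 90\right)^{2} \left(-64\right) \left(-93\right) = 92^{2} \left(-64\right) \left(-93\right) = 8464 \left(-64\right) \left(-93\right) = \left(-541696\right) \left(-93\right) = 50377728$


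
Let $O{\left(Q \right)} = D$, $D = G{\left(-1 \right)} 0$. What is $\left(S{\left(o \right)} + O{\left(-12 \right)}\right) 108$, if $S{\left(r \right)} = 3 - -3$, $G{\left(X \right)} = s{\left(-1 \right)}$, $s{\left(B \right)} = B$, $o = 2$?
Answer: $648$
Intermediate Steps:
$G{\left(X \right)} = -1$
$D = 0$ ($D = \left(-1\right) 0 = 0$)
$S{\left(r \right)} = 6$ ($S{\left(r \right)} = 3 + 3 = 6$)
$O{\left(Q \right)} = 0$
$\left(S{\left(o \right)} + O{\left(-12 \right)}\right) 108 = \left(6 + 0\right) 108 = 6 \cdot 108 = 648$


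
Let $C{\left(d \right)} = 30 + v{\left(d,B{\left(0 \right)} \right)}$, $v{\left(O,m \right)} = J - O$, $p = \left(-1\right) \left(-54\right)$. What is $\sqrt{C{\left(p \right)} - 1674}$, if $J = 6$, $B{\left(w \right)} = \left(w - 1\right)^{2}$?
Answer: $6 i \sqrt{47} \approx 41.134 i$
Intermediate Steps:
$B{\left(w \right)} = \left(-1 + w\right)^{2}$
$p = 54$
$v{\left(O,m \right)} = 6 - O$
$C{\left(d \right)} = 36 - d$ ($C{\left(d \right)} = 30 - \left(-6 + d\right) = 36 - d$)
$\sqrt{C{\left(p \right)} - 1674} = \sqrt{\left(36 - 54\right) - 1674} = \sqrt{-18 - 1674} = \sqrt{-1692} = 6 i \sqrt{47}$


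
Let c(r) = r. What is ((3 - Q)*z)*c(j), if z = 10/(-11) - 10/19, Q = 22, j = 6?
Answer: 1800/11 ≈ 163.64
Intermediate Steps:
z = -300/209 (z = 10*(-1/11) - 10*1/19 = -10/11 - 10/19 = -300/209 ≈ -1.4354)
((3 - Q)*z)*c(j) = ((3 - 1*22)*(-300/209))*6 = ((3 - 22)*(-300/209))*6 = -19*(-300/209)*6 = (300/11)*6 = 1800/11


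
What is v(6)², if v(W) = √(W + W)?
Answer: 12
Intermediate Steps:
v(W) = √2*√W (v(W) = √(2*W) = √2*√W)
v(6)² = (√2*√6)² = (2*√3)² = 12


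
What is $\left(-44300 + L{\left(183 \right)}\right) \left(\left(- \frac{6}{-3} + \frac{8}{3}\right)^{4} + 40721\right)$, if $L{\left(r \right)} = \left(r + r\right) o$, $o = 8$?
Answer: $- \frac{138050792924}{81} \approx -1.7043 \cdot 10^{9}$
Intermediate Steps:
$L{\left(r \right)} = 16 r$ ($L{\left(r \right)} = \left(r + r\right) 8 = 2 r 8 = 16 r$)
$\left(-44300 + L{\left(183 \right)}\right) \left(\left(- \frac{6}{-3} + \frac{8}{3}\right)^{4} + 40721\right) = \left(-44300 + 16 \cdot 183\right) \left(\left(- \frac{6}{-3} + \frac{8}{3}\right)^{4} + 40721\right) = \left(-44300 + 2928\right) \left(\left(\left(-6\right) \left(- \frac{1}{3}\right) + 8 \cdot \frac{1}{3}\right)^{4} + 40721\right) = - 41372 \left(\left(2 + \frac{8}{3}\right)^{4} + 40721\right) = - 41372 \left(\left(\frac{14}{3}\right)^{4} + 40721\right) = - 41372 \left(\frac{38416}{81} + 40721\right) = \left(-41372\right) \frac{3336817}{81} = - \frac{138050792924}{81}$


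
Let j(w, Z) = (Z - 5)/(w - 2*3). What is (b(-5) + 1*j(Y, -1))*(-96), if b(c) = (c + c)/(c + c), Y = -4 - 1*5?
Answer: -672/5 ≈ -134.40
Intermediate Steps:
Y = -9 (Y = -4 - 5 = -9)
b(c) = 1 (b(c) = (2*c)/((2*c)) = (2*c)*(1/(2*c)) = 1)
j(w, Z) = (-5 + Z)/(-6 + w) (j(w, Z) = (-5 + Z)/(w - 6) = (-5 + Z)/(-6 + w))
(b(-5) + 1*j(Y, -1))*(-96) = (1 + 1*((-5 - 1)/(-6 - 9)))*(-96) = (1 + 1*(-6/(-15)))*(-96) = (1 + 1*(-1/15*(-6)))*(-96) = (1 + 1*(⅖))*(-96) = (1 + ⅖)*(-96) = (7/5)*(-96) = -672/5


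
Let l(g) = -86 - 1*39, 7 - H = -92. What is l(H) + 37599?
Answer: 37474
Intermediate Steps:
H = 99 (H = 7 - 1*(-92) = 7 + 92 = 99)
l(g) = -125 (l(g) = -86 - 39 = -125)
l(H) + 37599 = -125 + 37599 = 37474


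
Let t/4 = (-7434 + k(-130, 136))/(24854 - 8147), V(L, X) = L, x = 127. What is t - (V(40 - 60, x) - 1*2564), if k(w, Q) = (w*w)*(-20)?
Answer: 41789152/16707 ≈ 2501.3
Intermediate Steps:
k(w, Q) = -20*w² (k(w, Q) = w²*(-20) = -20*w²)
t = -1381736/16707 (t = 4*((-7434 - 20*(-130)²)/(24854 - 8147)) = 4*((-7434 - 20*16900)/16707) = 4*((-7434 - 338000)*(1/16707)) = 4*(-345434*1/16707) = 4*(-345434/16707) = -1381736/16707 ≈ -82.704)
t - (V(40 - 60, x) - 1*2564) = -1381736/16707 - ((40 - 60) - 1*2564) = -1381736/16707 - (-20 - 2564) = -1381736/16707 - 1*(-2584) = -1381736/16707 + 2584 = 41789152/16707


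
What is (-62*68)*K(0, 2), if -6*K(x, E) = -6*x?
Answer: 0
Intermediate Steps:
K(x, E) = x (K(x, E) = -(-1)*x = x)
(-62*68)*K(0, 2) = -62*68*0 = -4216*0 = 0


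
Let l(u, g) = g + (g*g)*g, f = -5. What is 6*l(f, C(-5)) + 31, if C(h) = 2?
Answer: 91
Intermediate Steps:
l(u, g) = g + g³ (l(u, g) = g + g²*g = g + g³)
6*l(f, C(-5)) + 31 = 6*(2 + 2³) + 31 = 6*(2 + 8) + 31 = 6*10 + 31 = 60 + 31 = 91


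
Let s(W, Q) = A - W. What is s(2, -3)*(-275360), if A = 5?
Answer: -826080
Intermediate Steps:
s(W, Q) = 5 - W
s(2, -3)*(-275360) = (5 - 1*2)*(-275360) = (5 - 2)*(-275360) = 3*(-275360) = -826080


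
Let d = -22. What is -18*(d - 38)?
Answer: 1080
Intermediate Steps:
-18*(d - 38) = -18*(-22 - 38) = -18*(-60) = 1080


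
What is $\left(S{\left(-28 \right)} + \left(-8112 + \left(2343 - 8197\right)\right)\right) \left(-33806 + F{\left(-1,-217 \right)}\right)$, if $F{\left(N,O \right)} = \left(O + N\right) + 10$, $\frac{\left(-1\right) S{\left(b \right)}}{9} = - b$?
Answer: $483611052$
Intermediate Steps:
$S{\left(b \right)} = 9 b$ ($S{\left(b \right)} = - 9 \left(- b\right) = 9 b$)
$F{\left(N,O \right)} = 10 + N + O$ ($F{\left(N,O \right)} = \left(N + O\right) + 10 = 10 + N + O$)
$\left(S{\left(-28 \right)} + \left(-8112 + \left(2343 - 8197\right)\right)\right) \left(-33806 + F{\left(-1,-217 \right)}\right) = \left(9 \left(-28\right) + \left(-8112 + \left(2343 - 8197\right)\right)\right) \left(-33806 - 208\right) = \left(-252 + \left(-8112 + \left(2343 - 8197\right)\right)\right) \left(-33806 - 208\right) = \left(-252 - 13966\right) \left(-34014\right) = \left(-14218\right) \left(-34014\right) = 483611052$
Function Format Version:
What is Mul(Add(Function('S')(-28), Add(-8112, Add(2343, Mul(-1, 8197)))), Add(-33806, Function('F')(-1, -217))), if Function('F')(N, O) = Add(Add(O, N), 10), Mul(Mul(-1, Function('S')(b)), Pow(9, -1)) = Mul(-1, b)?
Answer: 483611052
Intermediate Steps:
Function('S')(b) = Mul(9, b) (Function('S')(b) = Mul(-9, Mul(-1, b)) = Mul(9, b))
Function('F')(N, O) = Add(10, N, O) (Function('F')(N, O) = Add(Add(N, O), 10) = Add(10, N, O))
Mul(Add(Function('S')(-28), Add(-8112, Add(2343, Mul(-1, 8197)))), Add(-33806, Function('F')(-1, -217))) = Mul(Add(Mul(9, -28), Add(-8112, Add(2343, Mul(-1, 8197)))), Add(-33806, Add(10, -1, -217))) = Mul(Add(-252, Add(-8112, Add(2343, -8197))), Add(-33806, -208)) = Mul(Add(-252, Add(-8112, -5854)), -34014) = Mul(Add(-252, -13966), -34014) = Mul(-14218, -34014) = 483611052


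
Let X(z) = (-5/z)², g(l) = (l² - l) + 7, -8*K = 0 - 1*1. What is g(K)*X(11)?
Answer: 11025/7744 ≈ 1.4237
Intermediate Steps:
K = ⅛ (K = -(0 - 1*1)/8 = -(0 - 1)/8 = -⅛*(-1) = ⅛ ≈ 0.12500)
g(l) = 7 + l² - l
X(z) = 25/z²
g(K)*X(11) = (7 + (⅛)² - 1*⅛)*(25/11²) = (7 + 1/64 - ⅛)*(25*(1/121)) = (441/64)*(25/121) = 11025/7744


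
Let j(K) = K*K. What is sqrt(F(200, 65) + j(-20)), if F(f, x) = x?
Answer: sqrt(465) ≈ 21.564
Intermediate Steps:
j(K) = K**2
sqrt(F(200, 65) + j(-20)) = sqrt(65 + (-20)**2) = sqrt(65 + 400) = sqrt(465)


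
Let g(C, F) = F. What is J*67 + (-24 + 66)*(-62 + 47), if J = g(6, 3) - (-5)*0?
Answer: -429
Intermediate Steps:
J = 3 (J = 3 - (-5)*0 = 3 - 1*0 = 3 + 0 = 3)
J*67 + (-24 + 66)*(-62 + 47) = 3*67 + (-24 + 66)*(-62 + 47) = 201 + 42*(-15) = 201 - 630 = -429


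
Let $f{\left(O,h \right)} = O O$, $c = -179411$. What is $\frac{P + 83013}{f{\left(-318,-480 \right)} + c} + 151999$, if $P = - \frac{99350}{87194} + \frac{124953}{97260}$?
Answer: $\frac{16818875978054802853}{110651999750380} \approx 1.52 \cdot 10^{5}$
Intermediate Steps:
$f{\left(O,h \right)} = O^{2}$
$P = \frac{205395147}{1413414740}$ ($P = \left(-99350\right) \frac{1}{87194} + 124953 \cdot \frac{1}{97260} = - \frac{49675}{43597} + \frac{41651}{32420} = \frac{205395147}{1413414740} \approx 0.14532$)
$\frac{P + 83013}{f{\left(-318,-480 \right)} + c} + 151999 = \frac{\frac{205395147}{1413414740} + 83013}{\left(-318\right)^{2} - 179411} + 151999 = \frac{117332003206767}{1413414740 \left(101124 - 179411\right)} + 151999 = \frac{117332003206767}{1413414740 \left(-78287\right)} + 151999 = \frac{117332003206767}{1413414740} \left(- \frac{1}{78287}\right) + 151999 = - \frac{117332003206767}{110651999750380} + 151999 = \frac{16818875978054802853}{110651999750380}$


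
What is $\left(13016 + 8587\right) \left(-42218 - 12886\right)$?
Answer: $-1190411712$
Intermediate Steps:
$\left(13016 + 8587\right) \left(-42218 - 12886\right) = 21603 \left(-55104\right) = -1190411712$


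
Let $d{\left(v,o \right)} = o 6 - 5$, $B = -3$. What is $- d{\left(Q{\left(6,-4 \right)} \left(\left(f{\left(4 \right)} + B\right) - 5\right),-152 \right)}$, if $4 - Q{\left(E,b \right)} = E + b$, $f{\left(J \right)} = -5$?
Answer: $917$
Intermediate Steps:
$Q{\left(E,b \right)} = 4 - E - b$ ($Q{\left(E,b \right)} = 4 - \left(E + b\right) = 4 - E - b$)
$d{\left(v,o \right)} = -5 + 6 o$ ($d{\left(v,o \right)} = 6 o - 5 = -5 + 6 o$)
$- d{\left(Q{\left(6,-4 \right)} \left(\left(f{\left(4 \right)} + B\right) - 5\right),-152 \right)} = - (-5 + 6 \left(-152\right)) = - (-5 - 912) = \left(-1\right) \left(-917\right) = 917$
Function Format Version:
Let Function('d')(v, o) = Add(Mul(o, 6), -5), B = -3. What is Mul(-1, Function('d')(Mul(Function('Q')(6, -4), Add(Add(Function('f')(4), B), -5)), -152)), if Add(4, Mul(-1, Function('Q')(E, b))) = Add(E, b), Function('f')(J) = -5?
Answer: 917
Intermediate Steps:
Function('Q')(E, b) = Add(4, Mul(-1, E), Mul(-1, b)) (Function('Q')(E, b) = Add(4, Mul(-1, Add(E, b))) = Add(4, Add(Mul(-1, E), Mul(-1, b))) = Add(4, Mul(-1, E), Mul(-1, b)))
Function('d')(v, o) = Add(-5, Mul(6, o)) (Function('d')(v, o) = Add(Mul(6, o), -5) = Add(-5, Mul(6, o)))
Mul(-1, Function('d')(Mul(Function('Q')(6, -4), Add(Add(Function('f')(4), B), -5)), -152)) = Mul(-1, Add(-5, Mul(6, -152))) = Mul(-1, Add(-5, -912)) = Mul(-1, -917) = 917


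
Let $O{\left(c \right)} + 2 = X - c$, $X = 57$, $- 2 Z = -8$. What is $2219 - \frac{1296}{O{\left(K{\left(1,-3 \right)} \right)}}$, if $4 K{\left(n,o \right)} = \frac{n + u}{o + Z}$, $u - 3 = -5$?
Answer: $\frac{485215}{221} \approx 2195.5$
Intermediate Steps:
$Z = 4$ ($Z = \left(- \frac{1}{2}\right) \left(-8\right) = 4$)
$u = -2$ ($u = 3 - 5 = -2$)
$K{\left(n,o \right)} = \frac{-2 + n}{4 \left(4 + o\right)}$ ($K{\left(n,o \right)} = \frac{\left(n - 2\right) \frac{1}{o + 4}}{4} = \frac{\left(-2 + n\right) \frac{1}{4 + o}}{4} = \frac{\frac{1}{4 + o} \left(-2 + n\right)}{4} = \frac{-2 + n}{4 \left(4 + o\right)}$)
$O{\left(c \right)} = 55 - c$ ($O{\left(c \right)} = -2 - \left(-57 + c\right) = 55 - c$)
$2219 - \frac{1296}{O{\left(K{\left(1,-3 \right)} \right)}} = 2219 - \frac{1296}{55 - \frac{-2 + 1}{4 \left(4 - 3\right)}} = 2219 - \frac{1296}{55 - \frac{1}{4} \cdot 1^{-1} \left(-1\right)} = 2219 - \frac{1296}{55 - \frac{1}{4} \cdot 1 \left(-1\right)} = 2219 - \frac{1296}{55 - - \frac{1}{4}} = 2219 - \frac{1296}{55 + \frac{1}{4}} = 2219 - \frac{1296}{\frac{221}{4}} = 2219 - \frac{5184}{221} = \frac{485215}{221}$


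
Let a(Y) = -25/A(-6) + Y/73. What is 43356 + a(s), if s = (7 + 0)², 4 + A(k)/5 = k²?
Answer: 101280819/2336 ≈ 43357.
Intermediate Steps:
A(k) = -20 + 5*k²
s = 49 (s = 7² = 49)
a(Y) = -5/32 + Y/73 (a(Y) = -25/(-20 + 5*(-6)²) + Y/73 = -25/(-20 + 5*36) + Y*(1/73) = -25/(-20 + 180) + Y/73 = -25/160 + Y/73 = -25*1/160 + Y/73 = -5/32 + Y/73)
43356 + a(s) = 43356 + (-5/32 + (1/73)*49) = 43356 + (-5/32 + 49/73) = 43356 + 1203/2336 = 101280819/2336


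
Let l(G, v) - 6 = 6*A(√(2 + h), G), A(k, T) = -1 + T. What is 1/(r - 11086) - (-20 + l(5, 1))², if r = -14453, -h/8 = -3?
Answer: -2553901/25539 ≈ -100.00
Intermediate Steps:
h = 24 (h = -8*(-3) = 24)
l(G, v) = 6*G (l(G, v) = 6 + 6*(-1 + G) = 6 + (-6 + 6*G) = 6*G)
1/(r - 11086) - (-20 + l(5, 1))² = 1/(-14453 - 11086) - (-20 + 6*5)² = 1/(-25539) - (-20 + 30)² = -1/25539 - 1*10² = -1/25539 - 1*100 = -1/25539 - 100 = -2553901/25539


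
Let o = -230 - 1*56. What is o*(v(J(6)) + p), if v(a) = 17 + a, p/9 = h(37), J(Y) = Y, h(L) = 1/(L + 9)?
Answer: -152581/23 ≈ -6634.0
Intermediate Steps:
h(L) = 1/(9 + L)
p = 9/46 (p = 9/(9 + 37) = 9/46 ≈ 0.19565)
o = -286 (o = -230 - 56 = -286)
o*(v(J(6)) + p) = -286*((17 + 6) + 9/46) = -286*(23 + 9/46) = -286*1067/46 = -152581/23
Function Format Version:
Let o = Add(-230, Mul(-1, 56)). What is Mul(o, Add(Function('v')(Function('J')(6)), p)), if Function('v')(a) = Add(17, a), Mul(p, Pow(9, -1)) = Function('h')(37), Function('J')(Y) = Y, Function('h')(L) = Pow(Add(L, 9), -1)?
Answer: Rational(-152581, 23) ≈ -6634.0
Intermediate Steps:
Function('h')(L) = Pow(Add(9, L), -1)
p = Rational(9, 46) (p = Mul(9, Pow(Add(9, 37), -1)) = Mul(9, Pow(46, -1)) = Mul(9, Rational(1, 46)) = Rational(9, 46) ≈ 0.19565)
o = -286 (o = Add(-230, -56) = -286)
Mul(o, Add(Function('v')(Function('J')(6)), p)) = Mul(-286, Add(Add(17, 6), Rational(9, 46))) = Mul(-286, Add(23, Rational(9, 46))) = Mul(-286, Rational(1067, 46)) = Rational(-152581, 23)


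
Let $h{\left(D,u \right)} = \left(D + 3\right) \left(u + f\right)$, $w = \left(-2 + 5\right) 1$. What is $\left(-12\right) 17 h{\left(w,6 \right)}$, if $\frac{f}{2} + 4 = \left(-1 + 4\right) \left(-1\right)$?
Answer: $9792$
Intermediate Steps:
$w = 3$ ($w = 3 \cdot 1 = 3$)
$f = -14$ ($f = -8 + 2 \left(-1 + 4\right) \left(-1\right) = -8 + 2 \cdot 3 \left(-1\right) = -8 + 2 \left(-3\right) = -8 - 6 = -14$)
$h{\left(D,u \right)} = \left(-14 + u\right) \left(3 + D\right)$ ($h{\left(D,u \right)} = \left(D + 3\right) \left(u - 14\right) = \left(3 + D\right) \left(-14 + u\right) = \left(-14 + u\right) \left(3 + D\right)$)
$\left(-12\right) 17 h{\left(w,6 \right)} = \left(-12\right) 17 \left(-42 - 42 + 3 \cdot 6 + 3 \cdot 6\right) = - 204 \left(-42 - 42 + 18 + 18\right) = \left(-204\right) \left(-48\right) = 9792$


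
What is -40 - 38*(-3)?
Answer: 74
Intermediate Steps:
-40 - 38*(-3) = -40 + 114 = 74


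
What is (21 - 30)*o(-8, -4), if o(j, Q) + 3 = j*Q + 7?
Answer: -324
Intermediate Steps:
o(j, Q) = 4 + Q*j (o(j, Q) = -3 + (j*Q + 7) = -3 + (Q*j + 7) = -3 + (7 + Q*j) = 4 + Q*j)
(21 - 30)*o(-8, -4) = (21 - 30)*(4 - 4*(-8)) = -9*(4 + 32) = -9*36 = -324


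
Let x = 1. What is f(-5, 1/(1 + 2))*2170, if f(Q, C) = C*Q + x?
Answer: -4340/3 ≈ -1446.7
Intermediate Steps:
f(Q, C) = 1 + C*Q (f(Q, C) = C*Q + 1 = 1 + C*Q)
f(-5, 1/(1 + 2))*2170 = (1 - 5/(1 + 2))*2170 = (1 - 5/3)*2170 = -⅔*2170 = -4340/3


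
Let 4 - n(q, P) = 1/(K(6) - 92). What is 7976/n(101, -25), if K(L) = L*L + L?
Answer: 398800/201 ≈ 1984.1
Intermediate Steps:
K(L) = L + L² (K(L) = L² + L = L + L²)
n(q, P) = 201/50 (n(q, P) = 4 - 1/(6*(1 + 6) - 92) = 4 - 1/(6*7 - 92) = 4 - 1/(42 - 92) = 4 - 1/(-50) = 4 - 1*(-1/50) = 4 + 1/50 = 201/50)
7976/n(101, -25) = 7976/(201/50) = 7976*(50/201) = 398800/201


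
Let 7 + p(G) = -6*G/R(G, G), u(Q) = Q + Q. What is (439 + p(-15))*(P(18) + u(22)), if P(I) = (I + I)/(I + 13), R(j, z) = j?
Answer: 596400/31 ≈ 19239.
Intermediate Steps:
u(Q) = 2*Q
P(I) = 2*I/(13 + I) (P(I) = (2*I)/(13 + I) = 2*I/(13 + I))
p(G) = -13 (p(G) = -7 - 6/(G/G) = -7 - 6/1 = -7 - 6*1 = -7 - 6 = -13)
(439 + p(-15))*(P(18) + u(22)) = (439 - 13)*(2*18/(13 + 18) + 2*22) = 426*(2*18/31 + 44) = 426*(2*18*(1/31) + 44) = 426*(36/31 + 44) = 426*(1400/31) = 596400/31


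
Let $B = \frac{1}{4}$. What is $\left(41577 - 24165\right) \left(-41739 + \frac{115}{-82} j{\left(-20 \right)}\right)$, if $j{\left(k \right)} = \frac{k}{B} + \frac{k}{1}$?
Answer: $- \frac{29697019188}{41} \approx -7.2432 \cdot 10^{8}$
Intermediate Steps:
$B = \frac{1}{4} \approx 0.25$
$j{\left(k \right)} = 5 k$ ($j{\left(k \right)} = k \frac{1}{\frac{1}{4}} + \frac{k}{1} = k 4 + k 1 = 4 k + k = 5 k$)
$\left(41577 - 24165\right) \left(-41739 + \frac{115}{-82} j{\left(-20 \right)}\right) = \left(41577 - 24165\right) \left(-41739 + \frac{115}{-82} \cdot 5 \left(-20\right)\right) = 17412 \left(-41739 + 115 \left(- \frac{1}{82}\right) \left(-100\right)\right) = 17412 \left(-41739 - - \frac{5750}{41}\right) = 17412 \left(-41739 + \frac{5750}{41}\right) = 17412 \left(- \frac{1705549}{41}\right) = - \frac{29697019188}{41}$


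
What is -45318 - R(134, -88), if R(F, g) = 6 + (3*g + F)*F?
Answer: -27904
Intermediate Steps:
R(F, g) = 6 + F*(F + 3*g) (R(F, g) = 6 + (F + 3*g)*F = 6 + F*(F + 3*g))
-45318 - R(134, -88) = -45318 - (6 + 134**2 + 3*134*(-88)) = -45318 - (6 + 17956 - 35376) = -45318 - 1*(-17414) = -45318 + 17414 = -27904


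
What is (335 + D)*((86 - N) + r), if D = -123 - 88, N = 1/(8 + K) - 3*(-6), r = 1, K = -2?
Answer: 25606/3 ≈ 8535.3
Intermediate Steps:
N = 109/6 (N = 1/(8 - 2) - 3*(-6) = 1/6 + 18 = ⅙ + 18 = 109/6 ≈ 18.167)
D = -211
(335 + D)*((86 - N) + r) = (335 - 211)*((86 - 1*109/6) + 1) = 124*((86 - 109/6) + 1) = 124*(407/6 + 1) = 124*(413/6) = 25606/3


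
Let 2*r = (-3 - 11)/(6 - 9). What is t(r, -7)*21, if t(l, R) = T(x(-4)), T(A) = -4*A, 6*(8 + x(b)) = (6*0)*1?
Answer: 672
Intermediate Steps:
r = 7/3 (r = ((-3 - 11)/(6 - 9))/2 = (-14/(-3))/2 = (-14*(-1/3))/2 = (1/2)*(14/3) = 7/3 ≈ 2.3333)
x(b) = -8 (x(b) = -8 + ((6*0)*1)/6 = -8 + (0*1)/6 = -8 + (1/6)*0 = -8 + 0 = -8)
t(l, R) = 32 (t(l, R) = -4*(-8) = 32)
t(r, -7)*21 = 32*21 = 672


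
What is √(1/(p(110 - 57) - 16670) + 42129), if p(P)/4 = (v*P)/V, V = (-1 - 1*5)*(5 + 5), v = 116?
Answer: √2765238661286346/256198 ≈ 205.25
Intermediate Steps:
V = -60 (V = (-1 - 5)*10 = -6*10 = -60)
p(P) = -116*P/15 (p(P) = 4*((116*P)/(-60)) = 4*((116*P)*(-1/60)) = 4*(-29*P/15) = -116*P/15)
√(1/(p(110 - 57) - 16670) + 42129) = √(1/(-116*(110 - 57)/15 - 16670) + 42129) = √(1/(-116/15*53 - 16670) + 42129) = √(1/(-6148/15 - 16670) + 42129) = √(1/(-256198/15) + 42129) = √(-15/256198 + 42129) = √(10793365527/256198) = √2765238661286346/256198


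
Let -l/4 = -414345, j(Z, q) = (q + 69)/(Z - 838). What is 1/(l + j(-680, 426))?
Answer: 46/76239465 ≈ 6.0336e-7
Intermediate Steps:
j(Z, q) = (69 + q)/(-838 + Z)
l = 1657380 (l = -4*(-414345) = 1657380)
1/(l + j(-680, 426)) = 1/(1657380 + (69 + 426)/(-838 - 680)) = 1/(1657380 + 495/(-1518)) = 1/(1657380 - 1/1518*495) = 1/(1657380 - 15/46) = 1/(76239465/46) = 46/76239465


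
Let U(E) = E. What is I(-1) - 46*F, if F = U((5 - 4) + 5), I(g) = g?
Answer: -277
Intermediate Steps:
F = 6 (F = (5 - 4) + 5 = 1 + 5 = 6)
I(-1) - 46*F = -1 - 46*6 = -1 - 276 = -277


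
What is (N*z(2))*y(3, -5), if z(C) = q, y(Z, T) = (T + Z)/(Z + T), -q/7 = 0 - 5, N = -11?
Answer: -385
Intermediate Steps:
q = 35 (q = -7*(0 - 5) = -7*(-5) = 35)
y(Z, T) = 1 (y(Z, T) = (T + Z)/(T + Z) = 1)
z(C) = 35
(N*z(2))*y(3, -5) = -11*35*1 = -385*1 = -385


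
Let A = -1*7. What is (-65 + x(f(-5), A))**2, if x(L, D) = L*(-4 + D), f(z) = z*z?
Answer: 115600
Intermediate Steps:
f(z) = z**2
A = -7
(-65 + x(f(-5), A))**2 = (-65 + (-5)**2*(-4 - 7))**2 = (-65 + 25*(-11))**2 = (-65 - 275)**2 = (-340)**2 = 115600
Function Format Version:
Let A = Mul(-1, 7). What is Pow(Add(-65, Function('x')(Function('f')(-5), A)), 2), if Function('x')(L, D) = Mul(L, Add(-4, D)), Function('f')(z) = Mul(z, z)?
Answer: 115600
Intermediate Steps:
Function('f')(z) = Pow(z, 2)
A = -7
Pow(Add(-65, Function('x')(Function('f')(-5), A)), 2) = Pow(Add(-65, Mul(Pow(-5, 2), Add(-4, -7))), 2) = Pow(Add(-65, Mul(25, -11)), 2) = Pow(Add(-65, -275), 2) = Pow(-340, 2) = 115600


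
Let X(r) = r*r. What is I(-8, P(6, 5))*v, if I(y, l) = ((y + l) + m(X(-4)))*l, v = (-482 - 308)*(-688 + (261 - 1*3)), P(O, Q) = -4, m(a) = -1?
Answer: 17664400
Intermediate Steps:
X(r) = r**2
v = 339700 (v = -790*(-688 + (261 - 3)) = -790*(-688 + 258) = -790*(-430) = 339700)
I(y, l) = l*(-1 + l + y) (I(y, l) = ((y + l) - 1)*l = ((l + y) - 1)*l = (-1 + l + y)*l = l*(-1 + l + y))
I(-8, P(6, 5))*v = -4*(-1 - 4 - 8)*339700 = -4*(-13)*339700 = 52*339700 = 17664400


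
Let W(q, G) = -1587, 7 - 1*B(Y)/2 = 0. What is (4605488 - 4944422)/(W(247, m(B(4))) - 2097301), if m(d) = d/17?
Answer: 169467/1049444 ≈ 0.16148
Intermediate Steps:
B(Y) = 14 (B(Y) = 14 - 2*0 = 14 + 0 = 14)
m(d) = d/17 (m(d) = d*(1/17) = d/17)
(4605488 - 4944422)/(W(247, m(B(4))) - 2097301) = (4605488 - 4944422)/(-1587 - 2097301) = -338934/(-2098888) = -338934*(-1/2098888) = 169467/1049444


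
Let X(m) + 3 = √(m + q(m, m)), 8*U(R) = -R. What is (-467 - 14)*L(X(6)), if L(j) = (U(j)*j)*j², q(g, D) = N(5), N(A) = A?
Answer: 95719/2 - 14430*√11 ≈ 0.60427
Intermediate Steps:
U(R) = -R/8 (U(R) = (-R)/8 = -R/8)
q(g, D) = 5
X(m) = -3 + √(5 + m) (X(m) = -3 + √(m + 5) = -3 + √(5 + m))
L(j) = -j⁴/8 (L(j) = ((-j/8)*j)*j² = (-j²/8)*j² = -j⁴/8)
(-467 - 14)*L(X(6)) = (-467 - 14)*(-(-3 + √(5 + 6))⁴/8) = -(-481)*(-3 + √11)⁴/8 = 481*(-3 + √11)⁴/8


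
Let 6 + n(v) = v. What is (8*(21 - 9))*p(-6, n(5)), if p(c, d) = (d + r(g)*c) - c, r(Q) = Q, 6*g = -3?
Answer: 768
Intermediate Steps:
g = -1/2 (g = (1/6)*(-3) = -1/2 ≈ -0.50000)
n(v) = -6 + v
p(c, d) = d - 3*c/2 (p(c, d) = (d - c/2) - c = d - 3*c/2)
(8*(21 - 9))*p(-6, n(5)) = (8*(21 - 9))*((-6 + 5) - 3/2*(-6)) = (8*12)*(-1 + 9) = 96*8 = 768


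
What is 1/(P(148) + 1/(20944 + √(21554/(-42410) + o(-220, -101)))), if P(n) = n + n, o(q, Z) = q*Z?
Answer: 2753133791786392/814927733827579157 + √9991039469215/814927733827579157 ≈ 0.0033784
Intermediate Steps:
o(q, Z) = Z*q
P(n) = 2*n
1/(P(148) + 1/(20944 + √(21554/(-42410) + o(-220, -101)))) = 1/(2*148 + 1/(20944 + √(21554/(-42410) - 101*(-220)))) = 1/(296 + 1/(20944 + √(21554*(-1/42410) + 22220))) = 1/(296 + 1/(20944 + √(-10777/21205 + 22220))) = 1/(296 + 1/(20944 + √(471164323/21205))) = 1/(296 + 1/(20944 + √9991039469215/21205))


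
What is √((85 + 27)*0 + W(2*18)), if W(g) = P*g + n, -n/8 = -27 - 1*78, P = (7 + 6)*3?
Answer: 2*√561 ≈ 47.371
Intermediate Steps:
P = 39 (P = 13*3 = 39)
n = 840 (n = -8*(-27 - 1*78) = -8*(-27 - 78) = -8*(-105) = 840)
W(g) = 840 + 39*g (W(g) = 39*g + 840 = 840 + 39*g)
√((85 + 27)*0 + W(2*18)) = √((85 + 27)*0 + (840 + 39*(2*18))) = √(112*0 + (840 + 39*36)) = √(0 + (840 + 1404)) = √(0 + 2244) = √2244 = 2*√561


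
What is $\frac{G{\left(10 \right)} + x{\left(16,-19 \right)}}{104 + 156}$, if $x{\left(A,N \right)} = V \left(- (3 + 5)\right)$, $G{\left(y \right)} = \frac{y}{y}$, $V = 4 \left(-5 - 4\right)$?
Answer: $\frac{289}{260} \approx 1.1115$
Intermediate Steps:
$V = -36$ ($V = 4 \left(-9\right) = -36$)
$G{\left(y \right)} = 1$
$x{\left(A,N \right)} = 288$ ($x{\left(A,N \right)} = - 36 \left(- (3 + 5)\right) = - 36 \left(\left(-1\right) 8\right) = \left(-36\right) \left(-8\right) = 288$)
$\frac{G{\left(10 \right)} + x{\left(16,-19 \right)}}{104 + 156} = \frac{1 + 288}{104 + 156} = \frac{289}{260}$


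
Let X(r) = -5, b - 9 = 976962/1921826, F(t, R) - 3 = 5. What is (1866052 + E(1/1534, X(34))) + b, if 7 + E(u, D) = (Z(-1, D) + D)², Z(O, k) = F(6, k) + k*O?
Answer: 1793177534215/960913 ≈ 1.8661e+6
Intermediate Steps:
F(t, R) = 8 (F(t, R) = 3 + 5 = 8)
Z(O, k) = 8 + O*k (Z(O, k) = 8 + k*O = 8 + O*k)
b = 9136698/960913 (b = 9 + 976962/1921826 = 9 + 976962*(1/1921826) = 9 + 488481/960913 = 9136698/960913 ≈ 9.5083)
E(u, D) = 57 (E(u, D) = -7 + ((8 - D) + D)² = -7 + 8² = -7 + 64 = 57)
(1866052 + E(1/1534, X(34))) + b = (1866052 + 57) + 9136698/960913 = 1866109 + 9136698/960913 = 1793177534215/960913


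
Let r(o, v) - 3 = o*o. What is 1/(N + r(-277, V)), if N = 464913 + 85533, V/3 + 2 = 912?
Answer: 1/627178 ≈ 1.5944e-6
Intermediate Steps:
V = 2730 (V = -6 + 3*912 = -6 + 2736 = 2730)
r(o, v) = 3 + o² (r(o, v) = 3 + o*o = 3 + o²)
N = 550446
1/(N + r(-277, V)) = 1/(550446 + (3 + (-277)²)) = 1/(550446 + (3 + 76729)) = 1/(550446 + 76732) = 1/627178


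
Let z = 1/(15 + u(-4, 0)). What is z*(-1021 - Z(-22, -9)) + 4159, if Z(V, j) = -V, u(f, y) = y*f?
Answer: 61342/15 ≈ 4089.5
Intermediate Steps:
u(f, y) = f*y
z = 1/15 (z = 1/(15 - 4*0) = 1/(15 + 0) = 1/15 ≈ 0.066667)
z*(-1021 - Z(-22, -9)) + 4159 = (-1021 - (-1)*(-22))/15 + 4159 = (-1021 - 1*22)/15 + 4159 = (-1021 - 22)/15 + 4159 = (1/15)*(-1043) + 4159 = -1043/15 + 4159 = 61342/15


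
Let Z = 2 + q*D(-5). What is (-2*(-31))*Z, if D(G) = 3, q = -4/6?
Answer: 0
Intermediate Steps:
q = -⅔ (q = -4*⅙ = -⅔ ≈ -0.66667)
Z = 0 (Z = 2 - ⅔*3 = 2 - 2 = 0)
(-2*(-31))*Z = -2*(-31)*0 = 62*0 = 0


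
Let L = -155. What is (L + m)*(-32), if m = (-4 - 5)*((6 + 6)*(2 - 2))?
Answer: 4960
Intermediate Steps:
m = 0 (m = -108*0 = -9*0 = 0)
(L + m)*(-32) = (-155 + 0)*(-32) = -155*(-32) = 4960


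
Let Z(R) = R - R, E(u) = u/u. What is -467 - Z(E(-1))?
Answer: -467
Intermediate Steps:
E(u) = 1
Z(R) = 0
-467 - Z(E(-1)) = -467 - 1*0 = -467 + 0 = -467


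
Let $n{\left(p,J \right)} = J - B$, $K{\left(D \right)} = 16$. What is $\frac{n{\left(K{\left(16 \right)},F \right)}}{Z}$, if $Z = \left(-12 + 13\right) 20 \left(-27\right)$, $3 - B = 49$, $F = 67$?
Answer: $- \frac{113}{540} \approx -0.20926$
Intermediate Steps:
$B = -46$ ($B = 3 - 49 = -46$)
$Z = -540$ ($Z = 1 \cdot 20 \left(-27\right) = 20 \left(-27\right) = -540$)
$n{\left(p,J \right)} = 46 + J$ ($n{\left(p,J \right)} = J - -46 = J + 46 = 46 + J$)
$\frac{n{\left(K{\left(16 \right)},F \right)}}{Z} = \frac{46 + 67}{-540} = 113 \left(- \frac{1}{540}\right) = - \frac{113}{540}$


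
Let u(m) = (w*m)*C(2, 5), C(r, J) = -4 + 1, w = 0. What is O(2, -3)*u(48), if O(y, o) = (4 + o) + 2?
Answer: 0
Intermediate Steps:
C(r, J) = -3
u(m) = 0 (u(m) = (0*m)*(-3) = 0*(-3) = 0)
O(y, o) = 6 + o
O(2, -3)*u(48) = (6 - 3)*0 = 3*0 = 0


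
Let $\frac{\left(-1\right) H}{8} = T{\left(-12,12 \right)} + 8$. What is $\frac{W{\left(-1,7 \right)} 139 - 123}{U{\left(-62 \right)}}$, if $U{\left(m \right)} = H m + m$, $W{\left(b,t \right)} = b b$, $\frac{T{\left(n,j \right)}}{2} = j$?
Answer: $\frac{8}{7905} \approx 0.001012$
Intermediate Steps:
$T{\left(n,j \right)} = 2 j$
$W{\left(b,t \right)} = b^{2}$
$H = -256$ ($H = - 8 \left(2 \cdot 12 + 8\right) = - 8 \left(24 + 8\right) = \left(-8\right) 32 = -256$)
$U{\left(m \right)} = - 255 m$ ($U{\left(m \right)} = - 256 m + m = - 255 m$)
$\frac{W{\left(-1,7 \right)} 139 - 123}{U{\left(-62 \right)}} = \frac{\left(-1\right)^{2} \cdot 139 - 123}{\left(-255\right) \left(-62\right)} = \frac{1 \cdot 139 - 123}{15810} = \left(139 - 123\right) \frac{1}{15810} = 16 \cdot \frac{1}{15810} = \frac{8}{7905}$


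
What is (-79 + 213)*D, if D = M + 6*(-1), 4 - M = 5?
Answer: -938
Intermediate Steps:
M = -1 (M = 4 - 1*5 = 4 - 5 = -1)
D = -7 (D = -1 + 6*(-1) = -1 - 6 = -7)
(-79 + 213)*D = (-79 + 213)*(-7) = 134*(-7) = -938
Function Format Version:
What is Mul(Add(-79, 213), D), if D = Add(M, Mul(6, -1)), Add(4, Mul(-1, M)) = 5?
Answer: -938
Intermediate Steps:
M = -1 (M = Add(4, Mul(-1, 5)) = Add(4, -5) = -1)
D = -7 (D = Add(-1, Mul(6, -1)) = Add(-1, -6) = -7)
Mul(Add(-79, 213), D) = Mul(Add(-79, 213), -7) = Mul(134, -7) = -938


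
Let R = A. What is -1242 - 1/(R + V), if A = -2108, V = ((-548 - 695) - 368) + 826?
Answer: -3593105/2893 ≈ -1242.0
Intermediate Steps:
V = -785 (V = (-1243 - 368) + 826 = -1611 + 826 = -785)
R = -2108
-1242 - 1/(R + V) = -1242 - 1/(-2108 - 785) = -1242 - 1/(-2893) = -1242 - 1*(-1/2893) = -1242 + 1/2893 = -3593105/2893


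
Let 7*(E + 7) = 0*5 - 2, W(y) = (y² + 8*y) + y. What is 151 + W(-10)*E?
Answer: 547/7 ≈ 78.143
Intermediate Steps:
W(y) = y² + 9*y
E = -51/7 (E = -7 + (0*5 - 2)/7 = -7 + (0 - 2)/7 = -7 + (⅐)*(-2) = -7 - 2/7 = -51/7 ≈ -7.2857)
151 + W(-10)*E = 151 - 10*(9 - 10)*(-51/7) = 151 - 10*(-1)*(-51/7) = 151 + 10*(-51/7) = 151 - 510/7 = 547/7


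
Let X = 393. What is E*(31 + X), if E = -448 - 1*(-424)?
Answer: -10176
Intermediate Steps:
E = -24 (E = -448 + 424 = -24)
E*(31 + X) = -24*(31 + 393) = -24*424 = -10176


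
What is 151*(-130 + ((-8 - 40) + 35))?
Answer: -21593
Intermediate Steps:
151*(-130 + ((-8 - 40) + 35)) = 151*(-130 + (-48 + 35)) = 151*(-130 - 13) = 151*(-143) = -21593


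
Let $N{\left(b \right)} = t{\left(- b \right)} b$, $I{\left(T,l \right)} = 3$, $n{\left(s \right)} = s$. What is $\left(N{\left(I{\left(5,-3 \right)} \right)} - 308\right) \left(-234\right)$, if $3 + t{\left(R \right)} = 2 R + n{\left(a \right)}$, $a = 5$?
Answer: $74880$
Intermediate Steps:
$t{\left(R \right)} = 2 + 2 R$ ($t{\left(R \right)} = -3 + \left(2 R + 5\right) = -3 + \left(5 + 2 R\right) = 2 + 2 R$)
$N{\left(b \right)} = b \left(2 - 2 b\right)$ ($N{\left(b \right)} = \left(2 + 2 \left(- b\right)\right) b = \left(2 - 2 b\right) b = b \left(2 - 2 b\right)$)
$\left(N{\left(I{\left(5,-3 \right)} \right)} - 308\right) \left(-234\right) = \left(2 \cdot 3 \left(1 - 3\right) - 308\right) \left(-234\right) = \left(2 \cdot 3 \left(-2\right) - 308\right) \left(-234\right) = \left(-12 - 308\right) \left(-234\right) = \left(-320\right) \left(-234\right) = 74880$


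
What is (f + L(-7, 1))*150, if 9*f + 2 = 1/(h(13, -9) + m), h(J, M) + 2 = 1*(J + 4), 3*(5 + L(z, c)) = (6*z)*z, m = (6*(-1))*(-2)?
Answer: 1127300/81 ≈ 13917.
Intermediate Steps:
m = 12 (m = -6*(-2) = 12)
L(z, c) = -5 + 2*z**2 (L(z, c) = -5 + ((6*z)*z)/3 = -5 + (6*z**2)/3 = -5 + 2*z**2)
h(J, M) = 2 + J (h(J, M) = -2 + 1*(J + 4) = -2 + 1*(4 + J) = -2 + (4 + J) = 2 + J)
f = -53/243 (f = -2/9 + 1/(9*((2 + 13) + 12)) = -2/9 + 1/(9*(15 + 12)) = -2/9 + (1/9)/27 = -2/9 + (1/9)*(1/27) = -2/9 + 1/243 = -53/243 ≈ -0.21811)
(f + L(-7, 1))*150 = (-53/243 + (-5 + 2*(-7)**2))*150 = (-53/243 + (-5 + 2*49))*150 = (-53/243 + (-5 + 98))*150 = (-53/243 + 93)*150 = (22546/243)*150 = 1127300/81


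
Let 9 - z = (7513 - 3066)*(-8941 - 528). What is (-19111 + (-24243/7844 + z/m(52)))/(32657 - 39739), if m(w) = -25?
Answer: 334048539463/1388780200 ≈ 240.53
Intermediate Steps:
z = 42108652 (z = 9 - (7513 - 3066)*(-8941 - 528) = 9 - 4447*(-9469) = 9 - 1*(-42108643) = 9 + 42108643 = 42108652)
(-19111 + (-24243/7844 + z/m(52)))/(32657 - 39739) = (-19111 + (-24243/7844 + 42108652/(-25)))/(32657 - 39739) = (-19111 + (-24243*1/7844 + 42108652*(-1/25)))/(-7082) = (-19111 + (-24243/7844 - 42108652/25))*(-1/7082) = (-19111 - 330300872363/196100)*(-1/7082) = -334048539463/196100*(-1/7082) = 334048539463/1388780200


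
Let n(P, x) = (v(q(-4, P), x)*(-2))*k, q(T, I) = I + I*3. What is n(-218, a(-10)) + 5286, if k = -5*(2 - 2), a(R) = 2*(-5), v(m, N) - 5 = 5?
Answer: 5286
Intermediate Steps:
q(T, I) = 4*I (q(T, I) = I + 3*I = 4*I)
v(m, N) = 10 (v(m, N) = 5 + 5 = 10)
a(R) = -10
k = 0 (k = -5*0 = 0)
n(P, x) = 0 (n(P, x) = (10*(-2))*0 = -20*0 = 0)
n(-218, a(-10)) + 5286 = 0 + 5286 = 5286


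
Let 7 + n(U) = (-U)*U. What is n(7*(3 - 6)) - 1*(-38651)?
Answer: 38203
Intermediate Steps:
n(U) = -7 - U**2 (n(U) = -7 + (-U)*U = -7 - U**2)
n(7*(3 - 6)) - 1*(-38651) = (-7 - (7*(3 - 6))**2) - 1*(-38651) = (-7 - (7*(-3))**2) + 38651 = (-7 - 1*(-21)**2) + 38651 = (-7 - 1*441) + 38651 = (-7 - 441) + 38651 = -448 + 38651 = 38203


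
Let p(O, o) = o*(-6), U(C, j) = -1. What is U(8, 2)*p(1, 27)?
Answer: 162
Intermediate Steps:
p(O, o) = -6*o
U(8, 2)*p(1, 27) = -(-6)*27 = -1*(-162) = 162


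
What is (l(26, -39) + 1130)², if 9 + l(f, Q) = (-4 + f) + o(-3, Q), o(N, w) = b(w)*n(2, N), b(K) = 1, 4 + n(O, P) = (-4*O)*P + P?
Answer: 1345600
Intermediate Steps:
n(O, P) = -4 + P - 4*O*P (n(O, P) = -4 + ((-4*O)*P + P) = -4 + (-4*O*P + P) = -4 + (P - 4*O*P) = -4 + P - 4*O*P)
o(N, w) = -4 - 7*N (o(N, w) = 1*(-4 + N - 4*2*N) = 1*(-4 + N - 8*N) = 1*(-4 - 7*N) = -4 - 7*N)
l(f, Q) = 4 + f (l(f, Q) = -9 + ((-4 + f) + (-4 - 7*(-3))) = -9 + ((-4 + f) + (-4 + 21)) = -9 + ((-4 + f) + 17) = -9 + (13 + f) = 4 + f)
(l(26, -39) + 1130)² = ((4 + 26) + 1130)² = (30 + 1130)² = 1160² = 1345600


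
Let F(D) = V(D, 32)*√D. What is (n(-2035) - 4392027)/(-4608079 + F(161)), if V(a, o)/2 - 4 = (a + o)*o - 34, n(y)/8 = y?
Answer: 2901975273179/3030009436391 + 7740987092*√161/3030009436391 ≈ 0.99016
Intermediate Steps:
n(y) = 8*y
V(a, o) = -60 + 2*o*(a + o) (V(a, o) = 8 + 2*((a + o)*o - 34) = 8 + 2*(o*(a + o) - 34) = 8 + 2*(-34 + o*(a + o)) = 8 + (-68 + 2*o*(a + o)) = -60 + 2*o*(a + o))
F(D) = √D*(1988 + 64*D) (F(D) = (-60 + 2*32² + 2*D*32)*√D = (-60 + 2*1024 + 64*D)*√D = (-60 + 2048 + 64*D)*√D = (1988 + 64*D)*√D = √D*(1988 + 64*D))
(n(-2035) - 4392027)/(-4608079 + F(161)) = (8*(-2035) - 4392027)/(-4608079 + √161*(1988 + 64*161)) = (-16280 - 4392027)/(-4608079 + √161*(1988 + 10304)) = -4408307/(-4608079 + √161*12292) = -4408307/(-4608079 + 12292*√161)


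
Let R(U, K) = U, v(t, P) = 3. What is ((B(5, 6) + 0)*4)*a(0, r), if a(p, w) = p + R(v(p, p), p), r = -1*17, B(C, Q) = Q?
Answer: 72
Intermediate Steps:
r = -17
a(p, w) = 3 + p (a(p, w) = p + 3 = 3 + p)
((B(5, 6) + 0)*4)*a(0, r) = ((6 + 0)*4)*(3 + 0) = (6*4)*3 = 24*3 = 72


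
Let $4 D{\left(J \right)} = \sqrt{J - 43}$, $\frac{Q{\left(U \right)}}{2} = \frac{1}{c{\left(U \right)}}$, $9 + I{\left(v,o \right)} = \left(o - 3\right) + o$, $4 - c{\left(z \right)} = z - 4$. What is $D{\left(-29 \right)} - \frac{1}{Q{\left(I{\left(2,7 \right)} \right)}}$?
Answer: $-3 + \frac{3 i \sqrt{2}}{2} \approx -3.0 + 2.1213 i$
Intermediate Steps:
$c{\left(z \right)} = 8 - z$ ($c{\left(z \right)} = 4 - \left(z - 4\right) = 4 - \left(-4 + z\right) = 8 - z$)
$I{\left(v,o \right)} = -12 + 2 o$ ($I{\left(v,o \right)} = -9 + \left(\left(o - 3\right) + o\right) = -9 + \left(\left(-3 + o\right) + o\right) = -9 + \left(-3 + 2 o\right) = -12 + 2 o$)
$Q{\left(U \right)} = \frac{2}{8 - U}$
$D{\left(J \right)} = \frac{\sqrt{-43 + J}}{4}$ ($D{\left(J \right)} = \frac{\sqrt{J - 43}}{4} = \frac{\sqrt{-43 + J}}{4}$)
$D{\left(-29 \right)} - \frac{1}{Q{\left(I{\left(2,7 \right)} \right)}} = \frac{\sqrt{-43 - 29}}{4} - \frac{1}{\left(-2\right) \frac{1}{-8 + \left(-12 + 2 \cdot 7\right)}} = \frac{\sqrt{-72}}{4} - \frac{1}{\left(-2\right) \frac{1}{-8 + \left(-12 + 14\right)}} = \frac{6 i \sqrt{2}}{4} - \frac{1}{\left(-2\right) \frac{1}{-8 + 2}} = \frac{3 i \sqrt{2}}{2} - \frac{1}{\left(-2\right) \frac{1}{-6}} = \frac{3 i \sqrt{2}}{2} - \frac{1}{\left(-2\right) \left(- \frac{1}{6}\right)} = \frac{3 i \sqrt{2}}{2} - \frac{1}{\frac{1}{3}} = \frac{3 i \sqrt{2}}{2} - 3 = -3 + \frac{3 i \sqrt{2}}{2}$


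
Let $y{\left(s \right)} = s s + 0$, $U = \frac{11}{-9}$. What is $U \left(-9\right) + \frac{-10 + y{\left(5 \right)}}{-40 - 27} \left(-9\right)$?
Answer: $\frac{872}{67} \approx 13.015$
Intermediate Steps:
$U = - \frac{11}{9}$ ($U = 11 \left(- \frac{1}{9}\right) = - \frac{11}{9} \approx -1.2222$)
$y{\left(s \right)} = s^{2}$ ($y{\left(s \right)} = s^{2} + 0 = s^{2}$)
$U \left(-9\right) + \frac{-10 + y{\left(5 \right)}}{-40 - 27} \left(-9\right) = \left(- \frac{11}{9}\right) \left(-9\right) + \frac{-10 + 5^{2}}{-40 - 27} \left(-9\right) = 11 + \frac{-10 + 25}{-67} \left(-9\right) = 11 + 15 \left(- \frac{1}{67}\right) \left(-9\right) = 11 - - \frac{135}{67} = 11 + \frac{135}{67} = \frac{872}{67}$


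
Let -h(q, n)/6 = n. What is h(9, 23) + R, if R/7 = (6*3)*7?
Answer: 744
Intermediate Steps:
h(q, n) = -6*n
R = 882 (R = 7*((6*3)*7) = 7*(18*7) = 7*126 = 882)
h(9, 23) + R = -6*23 + 882 = -138 + 882 = 744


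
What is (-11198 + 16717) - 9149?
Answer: -3630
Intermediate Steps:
(-11198 + 16717) - 9149 = 5519 - 9149 = -3630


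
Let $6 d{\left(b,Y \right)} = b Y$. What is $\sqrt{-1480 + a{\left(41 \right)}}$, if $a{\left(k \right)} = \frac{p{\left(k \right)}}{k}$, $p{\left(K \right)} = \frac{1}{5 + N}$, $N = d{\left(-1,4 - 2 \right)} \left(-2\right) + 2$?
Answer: $\frac{i \sqrt{1316085691}}{943} \approx 38.471 i$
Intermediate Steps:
$d{\left(b,Y \right)} = \frac{Y b}{6}$ ($d{\left(b,Y \right)} = \frac{b Y}{6} = \frac{Y b}{6}$)
$N = \frac{8}{3}$ ($N = \frac{1}{6} \left(4 - 2\right) \left(-1\right) \left(-2\right) + 2 = \frac{1}{6} \cdot 2 \left(-1\right) \left(-2\right) + 2 = \left(- \frac{1}{3}\right) \left(-2\right) + 2 = \frac{2}{3} + 2 = \frac{8}{3} \approx 2.6667$)
$p{\left(K \right)} = \frac{3}{23}$ ($p{\left(K \right)} = \frac{1}{5 + \frac{8}{3}} = \frac{1}{\frac{23}{3}} = \frac{3}{23}$)
$a{\left(k \right)} = \frac{3}{23 k}$
$\sqrt{-1480 + a{\left(41 \right)}} = \sqrt{-1480 + \frac{3}{23 \cdot 41}} = \sqrt{-1480 + \frac{3}{23} \cdot \frac{1}{41}} = \sqrt{-1480 + \frac{3}{943}} = \sqrt{- \frac{1395637}{943}} = \frac{i \sqrt{1316085691}}{943}$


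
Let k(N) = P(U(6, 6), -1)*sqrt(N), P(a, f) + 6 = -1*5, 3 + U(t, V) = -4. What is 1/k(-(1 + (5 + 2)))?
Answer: I*sqrt(2)/44 ≈ 0.032141*I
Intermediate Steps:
U(t, V) = -7 (U(t, V) = -3 - 4 = -7)
P(a, f) = -11 (P(a, f) = -6 - 1*5 = -6 - 5 = -11)
k(N) = -11*sqrt(N)
1/k(-(1 + (5 + 2))) = 1/(-11*I*sqrt(1 + (5 + 2))) = 1/(-11*I*sqrt(1 + 7)) = 1/(-11*2*I*sqrt(2)) = 1/(-22*I*sqrt(2)) = I*sqrt(2)/44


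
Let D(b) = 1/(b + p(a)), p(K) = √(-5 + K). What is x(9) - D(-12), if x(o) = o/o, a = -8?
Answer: 169/157 + I*√13/157 ≈ 1.0764 + 0.022965*I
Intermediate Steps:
x(o) = 1
D(b) = 1/(b + I*√13) (D(b) = 1/(b + √(-5 - 8)) = 1/(b + √(-13)) = 1/(b + I*√13))
x(9) - D(-12) = 1 - 1/(-12 + I*√13)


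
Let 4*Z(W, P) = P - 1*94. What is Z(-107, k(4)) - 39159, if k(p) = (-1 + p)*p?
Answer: -78359/2 ≈ -39180.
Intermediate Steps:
k(p) = p*(-1 + p)
Z(W, P) = -47/2 + P/4 (Z(W, P) = (P - 1*94)/4 = (P - 94)/4 = (-94 + P)/4 = -47/2 + P/4)
Z(-107, k(4)) - 39159 = (-47/2 + (4*(-1 + 4))/4) - 39159 = (-47/2 + (4*3)/4) - 39159 = (-47/2 + (¼)*12) - 39159 = (-47/2 + 3) - 39159 = -41/2 - 39159 = -78359/2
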